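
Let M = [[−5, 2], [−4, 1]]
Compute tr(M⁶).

730

tr M = −4 and det M = 3, so the characteristic polynomial is λ² − (−4)λ + (3) with roots −1 and −3.
Eigenvectors give P = [[−1, 1], [−2, 1]] with P⁻¹ = [[1, −1], [2, −1]], and M = P·diag(−1, −3)·P⁻¹.
Then M⁶ = P·diag(1, 729)·P⁻¹ = [[−1, 729], [−2, 729]] · [[1, −1], [2, −1]] = [[1457, −728], [1456, −727]].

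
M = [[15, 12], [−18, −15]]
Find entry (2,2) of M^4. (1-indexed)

tr M = 0 and det M = −9, so the characteristic polynomial is λ² − (0)λ + (−9) with roots 3 and −3.
Eigenvectors give P = [[1, 2], [−1, −3]] with P⁻¹ = [[3, 2], [−1, −1]], and M = P·diag(3, −3)·P⁻¹.
Then M^4 = P·diag(81, 81)·P⁻¹ = [[81, 162], [−81, −243]] · [[3, 2], [−1, −1]] = [[81, 0], [0, 81]].

81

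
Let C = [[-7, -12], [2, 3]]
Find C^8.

tr C = -4 and det C = 3, so the characteristic polynomial is λ² − (-4)λ + (3) with roots -1 and -3.
Eigenvectors give P = [[-2, 3], [1, -1]] with P⁻¹ = [[1, 3], [1, 2]], and C = P·diag(-1, -3)·P⁻¹.
Then C^8 = P·diag(1, 6561)·P⁻¹ = [[-2, 19683], [1, -6561]] · [[1, 3], [1, 2]] = [[19681, 39360], [-6560, -13119]].

[[19681, 39360], [-6560, -13119]]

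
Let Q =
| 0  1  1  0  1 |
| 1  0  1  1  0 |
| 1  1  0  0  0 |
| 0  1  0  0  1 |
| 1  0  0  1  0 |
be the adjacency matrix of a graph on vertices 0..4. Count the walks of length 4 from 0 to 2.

8

The number of length-4 walks from vertex 0 to vertex 2 is entry (0,2) of Q⁴, where Q is the adjacency matrix.
Q² = [[3, 1, 1, 2, 0], [1, 3, 1, 0, 2], [1, 1, 2, 1, 1], [2, 0, 1, 2, 0], [0, 2, 1, 0, 2]]
Q³ = [[2, 6, 4, 1, 5], [6, 2, 4, 5, 1], [4, 4, 2, 2, 2], [1, 5, 2, 0, 4], [5, 1, 2, 4, 0]]
Q⁴ = [[15, 7, 8, 11, 3], [7, 15, 8, 3, 11], [8, 8, 8, 6, 6], [11, 3, 6, 9, 1], [3, 11, 6, 1, 9]]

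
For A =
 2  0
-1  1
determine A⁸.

[[256, 0], [-255, 1]]

tr A = 3 and det A = 2, so the characteristic polynomial is λ² − (3)λ + (2) with roots 1 and 2.
Eigenvectors give P = [[0, -1], [1, 1]] with P⁻¹ = [[1, 1], [-1, 0]], and A = P·diag(1, 2)·P⁻¹.
Then A⁸ = P·diag(1, 256)·P⁻¹ = [[0, -256], [1, 256]] · [[1, 1], [-1, 0]] = [[256, 0], [-255, 1]].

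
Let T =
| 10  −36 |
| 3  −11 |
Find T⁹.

[[1540, −6156], [513, −2051]]

tr T = −1 and det T = −2, so the characteristic polynomial is λ² − (−1)λ + (−2) with roots −2 and 1.
Eigenvectors give P = [[3, 4], [1, 1]] with P⁻¹ = [[−1, 4], [1, −3]], and T = P·diag(−2, 1)·P⁻¹.
Then T⁹ = P·diag(−512, 1)·P⁻¹ = [[−1536, 4], [−512, 1]] · [[−1, 4], [1, −3]] = [[1540, −6156], [513, −2051]].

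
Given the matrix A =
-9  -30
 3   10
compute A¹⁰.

A² = A (a projection; rank 1, trace 1), so A¹⁰ = A.

[[-9, -30], [3, 10]]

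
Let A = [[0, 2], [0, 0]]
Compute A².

[[0, 0], [0, 0]]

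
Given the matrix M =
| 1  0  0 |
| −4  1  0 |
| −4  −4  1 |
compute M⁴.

[[1, 0, 0], [−16, 1, 0], [80, −16, 1]]

M = I + N where N = [[0, 0, 0], [−4, 0, 0], [−4, −4, 0]] is strictly lower-triangular, so N³ = 0.
(I + N)⁴ = I + 4·N + 6·N² = [[1, 0, 0], [−16, 1, 0], [80, −16, 1]].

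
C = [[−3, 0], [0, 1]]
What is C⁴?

C² = [[9, 0], [0, 1]]
C³ = [[−27, 0], [0, 1]]
C⁴ = [[81, 0], [0, 1]]

[[81, 0], [0, 1]]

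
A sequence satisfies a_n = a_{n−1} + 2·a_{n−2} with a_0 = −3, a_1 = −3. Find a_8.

With companion matrix Q = [[1, 2], [1, 0]], [a_n, a_{n−1}]ᵀ = Q·[a_{n−1}, a_{n−2}]ᵀ, so [a_8, a_7]ᵀ = Q^7·[a_1, a_0]ᵀ.
Q^7 = [[85, 86], [43, 42]], giving [a_8, a_7]ᵀ = [[−513], [−255]].

−513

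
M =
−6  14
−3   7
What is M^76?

M² = M (a projection; rank 1, trace 1), so M^76 = M.

[[−6, 14], [−3, 7]]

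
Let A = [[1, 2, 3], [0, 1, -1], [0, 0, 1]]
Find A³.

[[1, 6, 3], [0, 1, -3], [0, 0, 1]]

A = I + N where N = [[0, 2, 3], [0, 0, -1], [0, 0, 0]] is strictly upper-triangular, so N³ = 0.
(I + N)³ = I + 3·N + 3·N² = [[1, 6, 3], [0, 1, -3], [0, 0, 1]].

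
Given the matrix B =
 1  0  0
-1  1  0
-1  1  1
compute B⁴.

B = I + N where N = [[0, 0, 0], [-1, 0, 0], [-1, 1, 0]] is strictly lower-triangular, so N³ = 0.
(I + N)⁴ = I + 4·N + 6·N² = [[1, 0, 0], [-4, 1, 0], [-10, 4, 1]].

[[1, 0, 0], [-4, 1, 0], [-10, 4, 1]]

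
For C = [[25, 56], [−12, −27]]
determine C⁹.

tr C = −2 and det C = −3, so the characteristic polynomial is λ² − (−2)λ + (−3) with roots −3 and 1.
Eigenvectors give P = [[−2, −7], [1, 3]] with P⁻¹ = [[3, 7], [−1, −2]], and C = P·diag(−3, 1)·P⁻¹.
Then C⁹ = P·diag(−19683, 1)·P⁻¹ = [[39366, −7], [−19683, 3]] · [[3, 7], [−1, −2]] = [[118105, 275576], [−59052, −137787]].

[[118105, 275576], [−59052, −137787]]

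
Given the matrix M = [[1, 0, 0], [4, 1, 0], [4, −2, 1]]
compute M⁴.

M = I + N where N = [[0, 0, 0], [4, 0, 0], [4, −2, 0]] is strictly lower-triangular, so N³ = 0.
(I + N)⁴ = I + 4·N + 6·N² = [[1, 0, 0], [16, 1, 0], [−32, −8, 1]].

[[1, 0, 0], [16, 1, 0], [−32, −8, 1]]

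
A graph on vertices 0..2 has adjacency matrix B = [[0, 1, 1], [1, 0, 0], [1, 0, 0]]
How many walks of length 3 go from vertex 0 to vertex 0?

0

The number of length-3 walks from vertex 0 to vertex 0 is entry (0,0) of B³, where B is the adjacency matrix.
B² = [[2, 0, 0], [0, 1, 1], [0, 1, 1]]
B³ = [[0, 2, 2], [2, 0, 0], [2, 0, 0]]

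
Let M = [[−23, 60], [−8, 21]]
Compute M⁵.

[[−1463, 3660], [−488, 1221]]

tr M = −2 and det M = −3, so the characteristic polynomial is λ² − (−2)λ + (−3) with roots −3 and 1.
Eigenvectors give P = [[3, −5], [1, −2]] with P⁻¹ = [[2, −5], [1, −3]], and M = P·diag(−3, 1)·P⁻¹.
Then M⁵ = P·diag(−243, 1)·P⁻¹ = [[−729, −5], [−243, −2]] · [[2, −5], [1, −3]] = [[−1463, 3660], [−488, 1221]].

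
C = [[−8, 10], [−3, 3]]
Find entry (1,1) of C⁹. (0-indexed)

95343

tr C = −5 and det C = 6, so the characteristic polynomial is λ² − (−5)λ + (6) with roots −3 and −2.
Eigenvectors give P = [[2, −5], [1, −3]] with P⁻¹ = [[3, −5], [1, −2]], and C = P·diag(−3, −2)·P⁻¹.
Then C⁹ = P·diag(−19683, −512)·P⁻¹ = [[−39366, 2560], [−19683, 1536]] · [[3, −5], [1, −2]] = [[−115538, 191710], [−57513, 95343]].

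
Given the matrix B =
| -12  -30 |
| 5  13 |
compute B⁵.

[[-582, -1650], [275, 793]]

tr B = 1 and det B = -6, so the characteristic polynomial is λ² − (1)λ + (-6) with roots 3 and -2.
Eigenvectors give P = [[2, -3], [-1, 1]] with P⁻¹ = [[-1, -3], [-1, -2]], and B = P·diag(3, -2)·P⁻¹.
Then B⁵ = P·diag(243, -32)·P⁻¹ = [[486, 96], [-243, -32]] · [[-1, -3], [-1, -2]] = [[-582, -1650], [275, 793]].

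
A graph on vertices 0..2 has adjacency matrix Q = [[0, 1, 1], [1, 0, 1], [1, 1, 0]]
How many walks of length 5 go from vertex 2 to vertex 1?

The number of length-5 walks from vertex 2 to vertex 1 is entry (2,1) of Q⁵, where Q is the adjacency matrix.
Q² = [[2, 1, 1], [1, 2, 1], [1, 1, 2]]
Q³ = [[2, 3, 3], [3, 2, 3], [3, 3, 2]]
Q⁴ = [[6, 5, 5], [5, 6, 5], [5, 5, 6]]
Q⁵ = [[10, 11, 11], [11, 10, 11], [11, 11, 10]]

11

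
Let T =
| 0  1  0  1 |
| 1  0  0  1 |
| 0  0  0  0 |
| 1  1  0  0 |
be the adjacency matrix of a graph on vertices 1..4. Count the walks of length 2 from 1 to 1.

2

The number of length-2 walks from vertex 1 to vertex 1 is entry (1,1) of T², where T is the adjacency matrix.
T² = [[2, 1, 0, 1], [1, 2, 0, 1], [0, 0, 0, 0], [1, 1, 0, 2]]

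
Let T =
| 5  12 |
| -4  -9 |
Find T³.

tr T = -4 and det T = 3, so the characteristic polynomial is λ² − (-4)λ + (3) with roots -3 and -1.
Eigenvectors give P = [[3, 2], [-2, -1]] with P⁻¹ = [[-1, -2], [2, 3]], and T = P·diag(-3, -1)·P⁻¹.
Then T³ = P·diag(-27, -1)·P⁻¹ = [[-81, -2], [54, 1]] · [[-1, -2], [2, 3]] = [[77, 156], [-52, -105]].

[[77, 156], [-52, -105]]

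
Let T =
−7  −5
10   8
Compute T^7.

tr T = 1 and det T = −6, so the characteristic polynomial is λ² − (1)λ + (−6) with roots 3 and −2.
Eigenvectors give P = [[−1, −1], [2, 1]] with P⁻¹ = [[1, 1], [−2, −1]], and T = P·diag(3, −2)·P⁻¹.
Then T^7 = P·diag(2187, −128)·P⁻¹ = [[−2187, 128], [4374, −128]] · [[1, 1], [−2, −1]] = [[−2443, −2315], [4630, 4502]].

[[−2443, −2315], [4630, 4502]]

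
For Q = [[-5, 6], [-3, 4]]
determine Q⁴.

[[31, -30], [15, -14]]

tr Q = -1 and det Q = -2, so the characteristic polynomial is λ² − (-1)λ + (-2) with roots -2 and 1.
Eigenvectors give P = [[-2, 1], [-1, 1]] with P⁻¹ = [[-1, 1], [-1, 2]], and Q = P·diag(-2, 1)·P⁻¹.
Then Q⁴ = P·diag(16, 1)·P⁻¹ = [[-32, 1], [-16, 1]] · [[-1, 1], [-1, 2]] = [[31, -30], [15, -14]].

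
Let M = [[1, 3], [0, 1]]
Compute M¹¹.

[[1, 33], [0, 1]]

M = I + N where N = [[0, 3], [0, 0]] is strictly upper-triangular, so N² = 0.
(I + N)¹¹ = I + 11·N = [[1, 33], [0, 1]].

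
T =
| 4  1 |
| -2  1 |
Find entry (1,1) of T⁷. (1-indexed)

4246

tr T = 5 and det T = 6, so the characteristic polynomial is λ² − (5)λ + (6) with roots 3 and 2.
Eigenvectors give P = [[1, -1], [-1, 2]] with P⁻¹ = [[2, 1], [1, 1]], and T = P·diag(3, 2)·P⁻¹.
Then T⁷ = P·diag(2187, 128)·P⁻¹ = [[2187, -128], [-2187, 256]] · [[2, 1], [1, 1]] = [[4246, 2059], [-4118, -1931]].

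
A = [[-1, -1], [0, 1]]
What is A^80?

[[1, 0], [0, 1]]

A² = I (check: tr A = 0 and det A = -1), so A^80 = I since 80 is even.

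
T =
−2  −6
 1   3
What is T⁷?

[[−2, −6], [1, 3]]

T² = T (a projection; rank 1, trace 1), so T⁷ = T.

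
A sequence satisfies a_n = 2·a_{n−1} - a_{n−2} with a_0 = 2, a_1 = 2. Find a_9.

2

With companion matrix M = [[2, -1], [1, 0]], [a_n, a_{n−1}]ᵀ = M·[a_{n−1}, a_{n−2}]ᵀ, so [a_9, a_8]ᵀ = M⁸·[a_1, a_0]ᵀ.
M⁸ = [[9, -8], [8, -7]], giving [a_9, a_8]ᵀ = [[2], [2]].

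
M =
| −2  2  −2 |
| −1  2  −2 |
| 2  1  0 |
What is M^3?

[[6, −8, 8], [4, −10, 8], [−8, −4, −2]]

M^2 = [[−2, −2, 0], [−4, 0, −2], [−5, 6, −6]]
M^3 = [[6, −8, 8], [4, −10, 8], [−8, −4, −2]]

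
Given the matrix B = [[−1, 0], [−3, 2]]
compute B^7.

tr B = 1 and det B = −2, so the characteristic polynomial is λ² − (1)λ + (−2) with roots −1 and 2.
Eigenvectors give P = [[−1, 0], [−1, −1]] with P⁻¹ = [[−1, 0], [1, −1]], and B = P·diag(−1, 2)·P⁻¹.
Then B^7 = P·diag(−1, 128)·P⁻¹ = [[1, 0], [1, −128]] · [[−1, 0], [1, −1]] = [[−1, 0], [−129, 128]].

[[−1, 0], [−129, 128]]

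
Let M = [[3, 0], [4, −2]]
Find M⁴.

M² = [[9, 0], [4, 4]]
M³ = [[27, 0], [28, −8]]
M⁴ = [[81, 0], [52, 16]]

[[81, 0], [52, 16]]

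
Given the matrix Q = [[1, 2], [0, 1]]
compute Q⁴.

[[1, 8], [0, 1]]

Q = I + N where N = [[0, 2], [0, 0]] is strictly upper-triangular, so N² = 0.
(I + N)⁴ = I + 4·N = [[1, 8], [0, 1]].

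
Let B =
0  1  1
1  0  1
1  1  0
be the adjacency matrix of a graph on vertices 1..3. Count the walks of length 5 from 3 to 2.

The number of length-5 walks from vertex 3 to vertex 2 is entry (3,2) of B⁵, where B is the adjacency matrix.
B² = [[2, 1, 1], [1, 2, 1], [1, 1, 2]]
B³ = [[2, 3, 3], [3, 2, 3], [3, 3, 2]]
B⁴ = [[6, 5, 5], [5, 6, 5], [5, 5, 6]]
B⁵ = [[10, 11, 11], [11, 10, 11], [11, 11, 10]]

11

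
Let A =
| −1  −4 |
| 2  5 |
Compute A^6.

[[−727, −1456], [728, 1457]]

tr A = 4 and det A = 3, so the characteristic polynomial is λ² − (4)λ + (3) with roots 1 and 3.
Eigenvectors give P = [[−2, 1], [1, −1]] with P⁻¹ = [[−1, −1], [−1, −2]], and A = P·diag(1, 3)·P⁻¹.
Then A^6 = P·diag(1, 729)·P⁻¹ = [[−2, 729], [1, −729]] · [[−1, −1], [−1, −2]] = [[−727, −1456], [728, 1457]].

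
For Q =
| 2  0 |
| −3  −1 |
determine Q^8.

[[256, 0], [−255, 1]]

tr Q = 1 and det Q = −2, so the characteristic polynomial is λ² − (1)λ + (−2) with roots −1 and 2.
Eigenvectors give P = [[0, −1], [1, 1]] with P⁻¹ = [[1, 1], [−1, 0]], and Q = P·diag(−1, 2)·P⁻¹.
Then Q^8 = P·diag(1, 256)·P⁻¹ = [[0, −256], [1, 256]] · [[1, 1], [−1, 0]] = [[256, 0], [−255, 1]].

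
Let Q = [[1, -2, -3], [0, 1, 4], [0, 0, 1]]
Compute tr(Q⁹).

3

Q = I + N where N = [[0, -2, -3], [0, 0, 4], [0, 0, 0]] is strictly upper-triangular, so N³ = 0.
(I + N)⁹ = I + 9·N + 36·N² = [[1, -18, -315], [0, 1, 36], [0, 0, 1]].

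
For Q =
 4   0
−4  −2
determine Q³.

[[64, 0], [−48, −8]]

Q² = [[16, 0], [−8, 4]]
Q³ = [[64, 0], [−48, −8]]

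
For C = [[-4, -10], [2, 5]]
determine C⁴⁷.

[[-4, -10], [2, 5]]

C² = C (a projection; rank 1, trace 1), so C⁴⁷ = C.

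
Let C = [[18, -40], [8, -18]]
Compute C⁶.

tr C = 0 and det C = -4, so the characteristic polynomial is λ² − (0)λ + (-4) with roots -2 and 2.
Eigenvectors give P = [[2, 5], [1, 2]] with P⁻¹ = [[-2, 5], [1, -2]], and C = P·diag(-2, 2)·P⁻¹.
Then C⁶ = P·diag(64, 64)·P⁻¹ = [[128, 320], [64, 128]] · [[-2, 5], [1, -2]] = [[64, 0], [0, 64]].

[[64, 0], [0, 64]]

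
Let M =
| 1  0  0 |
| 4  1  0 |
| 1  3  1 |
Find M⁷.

M = I + N where N = [[0, 0, 0], [4, 0, 0], [1, 3, 0]] is strictly lower-triangular, so N³ = 0.
(I + N)⁷ = I + 7·N + 21·N² = [[1, 0, 0], [28, 1, 0], [259, 21, 1]].

[[1, 0, 0], [28, 1, 0], [259, 21, 1]]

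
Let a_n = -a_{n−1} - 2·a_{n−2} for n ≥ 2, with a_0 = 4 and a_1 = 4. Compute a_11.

With companion matrix M = [[-1, -2], [1, 0]], [a_n, a_{n−1}]ᵀ = M·[a_{n−1}, a_{n−2}]ᵀ, so [a_11, a_10]ᵀ = M^10·[a_1, a_0]ᵀ.
M^10 = [[23, -22], [11, 34]], giving [a_11, a_10]ᵀ = [[4], [180]].

4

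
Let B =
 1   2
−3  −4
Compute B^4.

[[−29, −30], [45, 46]]

tr B = −3 and det B = 2, so the characteristic polynomial is λ² − (−3)λ + (2) with roots −2 and −1.
Eigenvectors give P = [[−2, −1], [3, 1]] with P⁻¹ = [[1, 1], [−3, −2]], and B = P·diag(−2, −1)·P⁻¹.
Then B^4 = P·diag(16, 1)·P⁻¹ = [[−32, −1], [48, 1]] · [[1, 1], [−3, −2]] = [[−29, −30], [45, 46]].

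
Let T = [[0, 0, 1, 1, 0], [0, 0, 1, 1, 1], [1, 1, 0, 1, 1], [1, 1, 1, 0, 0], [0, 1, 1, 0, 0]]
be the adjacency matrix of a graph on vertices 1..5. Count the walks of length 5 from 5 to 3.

The number of length-5 walks from vertex 5 to vertex 3 is entry (5,3) of T^5, where T is the adjacency matrix.
T^2 = [[2, 2, 1, 1, 1], [2, 3, 2, 1, 1], [1, 2, 4, 2, 1], [1, 1, 2, 3, 2], [1, 1, 1, 2, 2]]
T^3 = [[2, 3, 6, 5, 3], [3, 4, 7, 7, 5], [6, 7, 6, 7, 6], [5, 7, 7, 4, 3], [3, 5, 6, 3, 2]]
T^4 = [[11, 14, 13, 11, 9], [14, 19, 19, 14, 11], [13, 19, 26, 19, 13], [11, 14, 19, 19, 14], [9, 11, 13, 14, 11]]
T^5 = [[24, 33, 45, 38, 27], [33, 44, 58, 52, 38], [45, 58, 64, 58, 45], [38, 52, 58, 44, 33], [27, 38, 45, 33, 24]]

45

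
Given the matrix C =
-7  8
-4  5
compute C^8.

tr C = -2 and det C = -3, so the characteristic polynomial is λ² − (-2)λ + (-3) with roots 1 and -3.
Eigenvectors give P = [[1, 2], [1, 1]] with P⁻¹ = [[-1, 2], [1, -1]], and C = P·diag(1, -3)·P⁻¹.
Then C^8 = P·diag(1, 6561)·P⁻¹ = [[1, 13122], [1, 6561]] · [[-1, 2], [1, -1]] = [[13121, -13120], [6560, -6559]].

[[13121, -13120], [6560, -6559]]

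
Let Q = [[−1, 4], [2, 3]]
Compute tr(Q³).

Q² = [[9, 8], [4, 17]]
Q³ = [[7, 60], [30, 67]]

74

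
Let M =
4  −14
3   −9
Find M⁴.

tr M = −5 and det M = 6, so the characteristic polynomial is λ² − (−5)λ + (6) with roots −2 and −3.
Eigenvectors give P = [[7, −2], [3, −1]] with P⁻¹ = [[1, −2], [3, −7]], and M = P·diag(−2, −3)·P⁻¹.
Then M⁴ = P·diag(16, 81)·P⁻¹ = [[112, −162], [48, −81]] · [[1, −2], [3, −7]] = [[−374, 910], [−195, 471]].

[[−374, 910], [−195, 471]]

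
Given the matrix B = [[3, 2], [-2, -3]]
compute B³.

B² = [[5, 0], [0, 5]]
B³ = [[15, 10], [-10, -15]]

[[15, 10], [-10, -15]]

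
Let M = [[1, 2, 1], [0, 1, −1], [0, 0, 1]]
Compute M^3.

[[1, 6, −3], [0, 1, −3], [0, 0, 1]]

M = I + N where N = [[0, 2, 1], [0, 0, −1], [0, 0, 0]] is strictly upper-triangular, so N^3 = 0.
(I + N)^3 = I + 3·N + 3·N^2 = [[1, 6, −3], [0, 1, −3], [0, 0, 1]].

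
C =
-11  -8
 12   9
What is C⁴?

tr C = -2 and det C = -3, so the characteristic polynomial is λ² − (-2)λ + (-3) with roots -3 and 1.
Eigenvectors give P = [[-1, -2], [1, 3]] with P⁻¹ = [[-3, -2], [1, 1]], and C = P·diag(-3, 1)·P⁻¹.
Then C⁴ = P·diag(81, 1)·P⁻¹ = [[-81, -2], [81, 3]] · [[-3, -2], [1, 1]] = [[241, 160], [-240, -159]].

[[241, 160], [-240, -159]]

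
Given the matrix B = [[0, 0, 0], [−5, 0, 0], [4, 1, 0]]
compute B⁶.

B is strictly triangular, hence nilpotent: B³ = 0, so B⁶ = 0.

[[0, 0, 0], [0, 0, 0], [0, 0, 0]]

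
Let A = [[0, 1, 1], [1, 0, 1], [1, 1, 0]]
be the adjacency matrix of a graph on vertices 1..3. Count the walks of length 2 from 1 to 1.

2

The number of length-2 walks from vertex 1 to vertex 1 is entry (1,1) of A², where A is the adjacency matrix.
A² = [[2, 1, 1], [1, 2, 1], [1, 1, 2]]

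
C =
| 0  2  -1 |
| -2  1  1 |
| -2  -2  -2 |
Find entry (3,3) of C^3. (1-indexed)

C^2 = [[-2, 4, 4], [-4, -5, 1], [8, -2, 4]]
C^3 = [[-16, -8, -2], [8, -15, -3], [-4, 6, -18]]

-18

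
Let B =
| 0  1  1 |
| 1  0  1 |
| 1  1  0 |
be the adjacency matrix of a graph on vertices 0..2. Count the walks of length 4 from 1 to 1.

The number of length-4 walks from vertex 1 to vertex 1 is entry (1,1) of B^4, where B is the adjacency matrix.
B^2 = [[2, 1, 1], [1, 2, 1], [1, 1, 2]]
B^3 = [[2, 3, 3], [3, 2, 3], [3, 3, 2]]
B^4 = [[6, 5, 5], [5, 6, 5], [5, 5, 6]]

6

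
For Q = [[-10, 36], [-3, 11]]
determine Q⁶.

tr Q = 1 and det Q = -2, so the characteristic polynomial is λ² − (1)λ + (-2) with roots -1 and 2.
Eigenvectors give P = [[4, 3], [1, 1]] with P⁻¹ = [[1, -3], [-1, 4]], and Q = P·diag(-1, 2)·P⁻¹.
Then Q⁶ = P·diag(1, 64)·P⁻¹ = [[4, 192], [1, 64]] · [[1, -3], [-1, 4]] = [[-188, 756], [-63, 253]].

[[-188, 756], [-63, 253]]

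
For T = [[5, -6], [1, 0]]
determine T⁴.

[[211, -390], [65, -114]]

tr T = 5 and det T = 6, so the characteristic polynomial is λ² − (5)λ + (6) with roots 2 and 3.
Eigenvectors give P = [[2, 3], [1, 1]] with P⁻¹ = [[-1, 3], [1, -2]], and T = P·diag(2, 3)·P⁻¹.
Then T⁴ = P·diag(16, 81)·P⁻¹ = [[32, 243], [16, 81]] · [[-1, 3], [1, -2]] = [[211, -390], [65, -114]].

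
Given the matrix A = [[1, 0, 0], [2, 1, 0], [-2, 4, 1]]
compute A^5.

A = I + N where N = [[0, 0, 0], [2, 0, 0], [-2, 4, 0]] is strictly lower-triangular, so N^3 = 0.
(I + N)^5 = I + 5·N + 10·N^2 = [[1, 0, 0], [10, 1, 0], [70, 20, 1]].

[[1, 0, 0], [10, 1, 0], [70, 20, 1]]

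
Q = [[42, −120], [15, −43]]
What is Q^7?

tr Q = −1 and det Q = −6, so the characteristic polynomial is λ² − (−1)λ + (−6) with roots −3 and 2.
Eigenvectors give P = [[−8, 3], [−3, 1]] with P⁻¹ = [[1, −3], [3, −8]], and Q = P·diag(−3, 2)·P⁻¹.
Then Q^7 = P·diag(−2187, 128)·P⁻¹ = [[17496, 384], [6561, 128]] · [[1, −3], [3, −8]] = [[18648, −55560], [6945, −20707]].

[[18648, −55560], [6945, −20707]]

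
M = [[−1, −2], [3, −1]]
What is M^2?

[[−5, 4], [−6, −5]]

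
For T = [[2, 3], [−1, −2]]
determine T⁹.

[[2, 3], [−1, −2]]

T² = I (check: tr T = 0 and det T = −1), so T⁹ = T since 9 is odd.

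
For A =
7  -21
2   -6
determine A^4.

[[7, -21], [2, -6]]

A² = A (a projection; rank 1, trace 1), so A^4 = A.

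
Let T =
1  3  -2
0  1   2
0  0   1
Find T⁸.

[[1, 24, 152], [0, 1, 16], [0, 0, 1]]

T = I + N where N = [[0, 3, -2], [0, 0, 2], [0, 0, 0]] is strictly upper-triangular, so N³ = 0.
(I + N)⁸ = I + 8·N + 28·N² = [[1, 24, 152], [0, 1, 16], [0, 0, 1]].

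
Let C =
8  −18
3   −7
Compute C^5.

[[98, −198], [33, −67]]

tr C = 1 and det C = −2, so the characteristic polynomial is λ² − (1)λ + (−2) with roots 2 and −1.
Eigenvectors give P = [[3, −2], [1, −1]] with P⁻¹ = [[1, −2], [1, −3]], and C = P·diag(2, −1)·P⁻¹.
Then C^5 = P·diag(32, −1)·P⁻¹ = [[96, 2], [32, 1]] · [[1, −2], [1, −3]] = [[98, −198], [33, −67]].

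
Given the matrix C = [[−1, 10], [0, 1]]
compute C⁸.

C² = I (check: tr C = 0 and det C = −1), so C⁸ = I since 8 is even.

[[1, 0], [0, 1]]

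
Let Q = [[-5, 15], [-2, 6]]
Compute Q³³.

[[-5, 15], [-2, 6]]

Q² = Q (a projection; rank 1, trace 1), so Q³³ = Q.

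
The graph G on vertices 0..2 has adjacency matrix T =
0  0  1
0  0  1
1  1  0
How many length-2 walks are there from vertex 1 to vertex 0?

1

The number of length-2 walks from vertex 1 to vertex 0 is entry (1,0) of T², where T is the adjacency matrix.
T² = [[1, 1, 0], [1, 1, 0], [0, 0, 2]]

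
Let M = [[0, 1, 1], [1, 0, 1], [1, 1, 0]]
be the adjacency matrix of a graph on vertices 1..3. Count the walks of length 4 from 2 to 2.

The number of length-4 walks from vertex 2 to vertex 2 is entry (2,2) of M^4, where M is the adjacency matrix.
M^2 = [[2, 1, 1], [1, 2, 1], [1, 1, 2]]
M^3 = [[2, 3, 3], [3, 2, 3], [3, 3, 2]]
M^4 = [[6, 5, 5], [5, 6, 5], [5, 5, 6]]

6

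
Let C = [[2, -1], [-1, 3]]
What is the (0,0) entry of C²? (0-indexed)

5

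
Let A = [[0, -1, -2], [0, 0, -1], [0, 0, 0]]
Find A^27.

A is strictly triangular, hence nilpotent: A^3 = 0, so A^27 = 0.

[[0, 0, 0], [0, 0, 0], [0, 0, 0]]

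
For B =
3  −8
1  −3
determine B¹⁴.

B² = I (check: tr B = 0 and det B = −1), so B¹⁴ = I since 14 is even.

[[1, 0], [0, 1]]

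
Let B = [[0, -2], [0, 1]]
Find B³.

B² = [[0, -2], [0, 1]]
B³ = [[0, -2], [0, 1]]

[[0, -2], [0, 1]]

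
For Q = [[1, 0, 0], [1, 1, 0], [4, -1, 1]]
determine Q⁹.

[[1, 0, 0], [9, 1, 0], [0, -9, 1]]

Q = I + N where N = [[0, 0, 0], [1, 0, 0], [4, -1, 0]] is strictly lower-triangular, so N³ = 0.
(I + N)⁹ = I + 9·N + 36·N² = [[1, 0, 0], [9, 1, 0], [0, -9, 1]].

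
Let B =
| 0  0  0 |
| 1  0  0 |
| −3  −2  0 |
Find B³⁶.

[[0, 0, 0], [0, 0, 0], [0, 0, 0]]

B is strictly triangular, hence nilpotent: B³ = 0, so B³⁶ = 0.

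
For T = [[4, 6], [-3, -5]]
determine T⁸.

[[-254, -510], [255, 511]]

tr T = -1 and det T = -2, so the characteristic polynomial is λ² − (-1)λ + (-2) with roots -2 and 1.
Eigenvectors give P = [[-1, 2], [1, -1]] with P⁻¹ = [[1, 2], [1, 1]], and T = P·diag(-2, 1)·P⁻¹.
Then T⁸ = P·diag(256, 1)·P⁻¹ = [[-256, 2], [256, -1]] · [[1, 2], [1, 1]] = [[-254, -510], [255, 511]].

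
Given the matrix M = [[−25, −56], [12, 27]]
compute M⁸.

tr M = 2 and det M = −3, so the characteristic polynomial is λ² − (2)λ + (−3) with roots 3 and −1.
Eigenvectors give P = [[−2, −7], [1, 3]] with P⁻¹ = [[3, 7], [−1, −2]], and M = P·diag(3, −1)·P⁻¹.
Then M⁸ = P·diag(6561, 1)·P⁻¹ = [[−13122, −7], [6561, 3]] · [[3, 7], [−1, −2]] = [[−39359, −91840], [19680, 45921]].

[[−39359, −91840], [19680, 45921]]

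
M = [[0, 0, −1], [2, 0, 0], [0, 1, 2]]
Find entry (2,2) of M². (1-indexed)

0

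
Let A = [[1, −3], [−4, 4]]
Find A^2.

[[13, −15], [−20, 28]]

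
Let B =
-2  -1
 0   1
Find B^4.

[[16, 5], [0, 1]]

B^2 = [[4, 1], [0, 1]]
B^3 = [[-8, -3], [0, 1]]
B^4 = [[16, 5], [0, 1]]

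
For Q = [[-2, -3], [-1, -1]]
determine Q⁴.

Q² = [[7, 9], [3, 4]]
Q³ = [[-23, -30], [-10, -13]]
Q⁴ = [[76, 99], [33, 43]]

[[76, 99], [33, 43]]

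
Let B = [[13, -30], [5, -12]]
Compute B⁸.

tr B = 1 and det B = -6, so the characteristic polynomial is λ² − (1)λ + (-6) with roots 3 and -2.
Eigenvectors give P = [[3, 2], [1, 1]] with P⁻¹ = [[1, -2], [-1, 3]], and B = P·diag(3, -2)·P⁻¹.
Then B⁸ = P·diag(6561, 256)·P⁻¹ = [[19683, 512], [6561, 256]] · [[1, -2], [-1, 3]] = [[19171, -37830], [6305, -12354]].

[[19171, -37830], [6305, -12354]]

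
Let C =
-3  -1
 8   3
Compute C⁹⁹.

[[-3, -1], [8, 3]]

C² = I (check: tr C = 0 and det C = -1), so C⁹⁹ = C since 99 is odd.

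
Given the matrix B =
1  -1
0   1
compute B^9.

[[1, -9], [0, 1]]

B = I + N where N = [[0, -1], [0, 0]] is strictly upper-triangular, so N^2 = 0.
(I + N)^9 = I + 9·N = [[1, -9], [0, 1]].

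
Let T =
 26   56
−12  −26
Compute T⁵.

[[416, 896], [−192, −416]]

tr T = 0 and det T = −4, so the characteristic polynomial is λ² − (0)λ + (−4) with roots −2 and 2.
Eigenvectors give P = [[−2, 7], [1, −3]] with P⁻¹ = [[3, 7], [1, 2]], and T = P·diag(−2, 2)·P⁻¹.
Then T⁵ = P·diag(−32, 32)·P⁻¹ = [[64, 224], [−32, −96]] · [[3, 7], [1, 2]] = [[416, 896], [−192, −416]].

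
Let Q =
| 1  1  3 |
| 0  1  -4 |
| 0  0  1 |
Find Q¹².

Q = I + N where N = [[0, 1, 3], [0, 0, -4], [0, 0, 0]] is strictly upper-triangular, so N³ = 0.
(I + N)¹² = I + 12·N + 66·N² = [[1, 12, -228], [0, 1, -48], [0, 0, 1]].

[[1, 12, -228], [0, 1, -48], [0, 0, 1]]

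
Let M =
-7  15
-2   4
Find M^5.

[[-187, 465], [-62, 154]]

tr M = -3 and det M = 2, so the characteristic polynomial is λ² − (-3)λ + (2) with roots -1 and -2.
Eigenvectors give P = [[-5, 3], [-2, 1]] with P⁻¹ = [[1, -3], [2, -5]], and M = P·diag(-1, -2)·P⁻¹.
Then M^5 = P·diag(-1, -32)·P⁻¹ = [[5, -96], [2, -32]] · [[1, -3], [2, -5]] = [[-187, 465], [-62, 154]].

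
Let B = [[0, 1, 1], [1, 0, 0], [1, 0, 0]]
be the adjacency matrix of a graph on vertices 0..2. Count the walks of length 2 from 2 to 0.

The number of length-2 walks from vertex 2 to vertex 0 is entry (2,0) of B^2, where B is the adjacency matrix.
B^2 = [[2, 0, 0], [0, 1, 1], [0, 1, 1]]

0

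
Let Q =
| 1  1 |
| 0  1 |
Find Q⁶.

Q = I + N where N = [[0, 1], [0, 0]] is strictly upper-triangular, so N² = 0.
(I + N)⁶ = I + 6·N = [[1, 6], [0, 1]].

[[1, 6], [0, 1]]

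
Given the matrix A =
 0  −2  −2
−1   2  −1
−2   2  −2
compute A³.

[[−4, −16, −16], [−8, 12, −8], [−16, 16, −20]]

A² = [[6, −8, 6], [0, 4, 2], [2, 4, 6]]
A³ = [[−4, −16, −16], [−8, 12, −8], [−16, 16, −20]]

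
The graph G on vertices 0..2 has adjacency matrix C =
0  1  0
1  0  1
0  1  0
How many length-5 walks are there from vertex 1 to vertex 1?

The number of length-5 walks from vertex 1 to vertex 1 is entry (1,1) of C⁵, where C is the adjacency matrix.
C² = [[1, 0, 1], [0, 2, 0], [1, 0, 1]]
C³ = [[0, 2, 0], [2, 0, 2], [0, 2, 0]]
C⁴ = [[2, 0, 2], [0, 4, 0], [2, 0, 2]]
C⁵ = [[0, 4, 0], [4, 0, 4], [0, 4, 0]]

0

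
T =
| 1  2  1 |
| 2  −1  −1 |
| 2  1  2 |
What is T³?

T² = [[7, 1, 1], [−2, 4, 1], [8, 5, 5]]
T³ = [[11, 14, 8], [8, −7, −4], [28, 16, 13]]

[[11, 14, 8], [8, −7, −4], [28, 16, 13]]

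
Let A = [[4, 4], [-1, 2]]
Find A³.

[[24, 96], [-24, -24]]

A² = [[12, 24], [-6, 0]]
A³ = [[24, 96], [-24, -24]]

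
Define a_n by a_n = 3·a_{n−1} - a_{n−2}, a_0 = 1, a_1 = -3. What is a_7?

With companion matrix B = [[3, -1], [1, 0]], [a_n, a_{n−1}]ᵀ = B·[a_{n−1}, a_{n−2}]ᵀ, so [a_7, a_6]ᵀ = B⁶·[a_1, a_0]ᵀ.
B⁶ = [[377, -144], [144, -55]], giving [a_7, a_6]ᵀ = [[-1275], [-487]].

-1275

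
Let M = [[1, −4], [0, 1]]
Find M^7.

[[1, −28], [0, 1]]

M = I + N where N = [[0, −4], [0, 0]] is strictly upper-triangular, so N^2 = 0.
(I + N)^7 = I + 7·N = [[1, −28], [0, 1]].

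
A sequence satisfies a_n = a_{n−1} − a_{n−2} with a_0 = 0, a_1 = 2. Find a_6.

With companion matrix A = [[1, −1], [1, 0]], [a_n, a_{n−1}]ᵀ = A·[a_{n−1}, a_{n−2}]ᵀ, so [a_6, a_5]ᵀ = A⁵·[a_1, a_0]ᵀ.
A⁵ = [[0, 1], [−1, 1]], giving [a_6, a_5]ᵀ = [[0], [−2]].

0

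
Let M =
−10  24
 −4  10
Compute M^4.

tr M = 0 and det M = −4, so the characteristic polynomial is λ² − (0)λ + (−4) with roots −2 and 2.
Eigenvectors give P = [[3, −2], [1, −1]] with P⁻¹ = [[1, −2], [1, −3]], and M = P·diag(−2, 2)·P⁻¹.
Then M^4 = P·diag(16, 16)·P⁻¹ = [[48, −32], [16, −16]] · [[1, −2], [1, −3]] = [[16, 0], [0, 16]].

[[16, 0], [0, 16]]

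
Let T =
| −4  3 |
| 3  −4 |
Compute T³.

[[−172, 171], [171, −172]]

T² = [[25, −24], [−24, 25]]
T³ = [[−172, 171], [171, −172]]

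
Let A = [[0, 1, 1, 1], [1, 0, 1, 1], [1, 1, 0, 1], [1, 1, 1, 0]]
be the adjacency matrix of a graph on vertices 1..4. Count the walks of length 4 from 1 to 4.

The number of length-4 walks from vertex 1 to vertex 4 is entry (1,4) of A^4, where A is the adjacency matrix.
A^2 = [[3, 2, 2, 2], [2, 3, 2, 2], [2, 2, 3, 2], [2, 2, 2, 3]]
A^3 = [[6, 7, 7, 7], [7, 6, 7, 7], [7, 7, 6, 7], [7, 7, 7, 6]]
A^4 = [[21, 20, 20, 20], [20, 21, 20, 20], [20, 20, 21, 20], [20, 20, 20, 21]]

20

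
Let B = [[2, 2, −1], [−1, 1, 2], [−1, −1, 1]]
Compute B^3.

B^2 = [[3, 7, 1], [−5, −3, 5], [−2, −4, 0]]
B^3 = [[−2, 12, 12], [−12, −18, 4], [0, −8, −6]]

[[−2, 12, 12], [−12, −18, 4], [0, −8, −6]]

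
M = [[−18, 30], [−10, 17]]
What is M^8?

[[25476, −37830], [12610, −18659]]

tr M = −1 and det M = −6, so the characteristic polynomial is λ² − (−1)λ + (−6) with roots 2 and −3.
Eigenvectors give P = [[−3, 2], [−2, 1]] with P⁻¹ = [[1, −2], [2, −3]], and M = P·diag(2, −3)·P⁻¹.
Then M^8 = P·diag(256, 6561)·P⁻¹ = [[−768, 13122], [−512, 6561]] · [[1, −2], [2, −3]] = [[25476, −37830], [12610, −18659]].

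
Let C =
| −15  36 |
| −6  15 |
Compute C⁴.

tr C = 0 and det C = −9, so the characteristic polynomial is λ² − (0)λ + (−9) with roots −3 and 3.
Eigenvectors give P = [[3, −2], [1, −1]] with P⁻¹ = [[1, −2], [1, −3]], and C = P·diag(−3, 3)·P⁻¹.
Then C⁴ = P·diag(81, 81)·P⁻¹ = [[243, −162], [81, −81]] · [[1, −2], [1, −3]] = [[81, 0], [0, 81]].

[[81, 0], [0, 81]]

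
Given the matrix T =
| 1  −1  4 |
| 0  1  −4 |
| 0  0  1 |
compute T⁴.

[[1, −4, 40], [0, 1, −16], [0, 0, 1]]

T = I + N where N = [[0, −1, 4], [0, 0, −4], [0, 0, 0]] is strictly upper-triangular, so N³ = 0.
(I + N)⁴ = I + 4·N + 6·N² = [[1, −4, 40], [0, 1, −16], [0, 0, 1]].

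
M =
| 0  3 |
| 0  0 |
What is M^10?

M is strictly triangular, hence nilpotent: M^2 = 0, so M^10 = 0.

[[0, 0], [0, 0]]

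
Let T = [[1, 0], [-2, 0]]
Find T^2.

[[1, 0], [-2, 0]]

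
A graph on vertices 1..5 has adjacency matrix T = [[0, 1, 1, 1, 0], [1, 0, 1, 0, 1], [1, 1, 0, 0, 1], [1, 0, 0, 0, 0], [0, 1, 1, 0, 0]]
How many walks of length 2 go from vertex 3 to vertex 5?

The number of length-2 walks from vertex 3 to vertex 5 is entry (3,5) of T², where T is the adjacency matrix.
T² = [[3, 1, 1, 0, 2], [1, 3, 2, 1, 1], [1, 2, 3, 1, 1], [0, 1, 1, 1, 0], [2, 1, 1, 0, 2]]

1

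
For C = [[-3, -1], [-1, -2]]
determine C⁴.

C² = [[10, 5], [5, 5]]
C³ = [[-35, -20], [-20, -15]]
C⁴ = [[125, 75], [75, 50]]

[[125, 75], [75, 50]]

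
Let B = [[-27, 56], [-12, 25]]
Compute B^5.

tr B = -2 and det B = -3, so the characteristic polynomial is λ² − (-2)λ + (-3) with roots -3 and 1.
Eigenvectors give P = [[7, 2], [3, 1]] with P⁻¹ = [[1, -2], [-3, 7]], and B = P·diag(-3, 1)·P⁻¹.
Then B^5 = P·diag(-243, 1)·P⁻¹ = [[-1701, 2], [-729, 1]] · [[1, -2], [-3, 7]] = [[-1707, 3416], [-732, 1465]].

[[-1707, 3416], [-732, 1465]]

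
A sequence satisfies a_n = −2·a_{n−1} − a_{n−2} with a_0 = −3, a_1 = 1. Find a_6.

With companion matrix B = [[−2, −1], [1, 0]], [a_n, a_{n−1}]ᵀ = B·[a_{n−1}, a_{n−2}]ᵀ, so [a_6, a_5]ᵀ = B⁵·[a_1, a_0]ᵀ.
B⁵ = [[−6, −5], [5, 4]], giving [a_6, a_5]ᵀ = [[9], [−7]].

9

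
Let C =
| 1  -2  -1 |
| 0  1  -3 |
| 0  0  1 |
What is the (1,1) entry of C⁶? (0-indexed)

1

C = I + N where N = [[0, -2, -1], [0, 0, -3], [0, 0, 0]] is strictly upper-triangular, so N³ = 0.
(I + N)⁶ = I + 6·N + 15·N² = [[1, -12, 84], [0, 1, -18], [0, 0, 1]].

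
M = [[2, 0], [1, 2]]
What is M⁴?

[[16, 0], [32, 16]]

M² = [[4, 0], [4, 4]]
M³ = [[8, 0], [12, 8]]
M⁴ = [[16, 0], [32, 16]]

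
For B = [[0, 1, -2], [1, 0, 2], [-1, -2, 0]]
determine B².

[[3, 4, 2], [-2, -3, -2], [-2, -1, -2]]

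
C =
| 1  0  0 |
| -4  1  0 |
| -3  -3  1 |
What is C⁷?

[[1, 0, 0], [-28, 1, 0], [231, -21, 1]]

C = I + N where N = [[0, 0, 0], [-4, 0, 0], [-3, -3, 0]] is strictly lower-triangular, so N³ = 0.
(I + N)⁷ = I + 7·N + 21·N² = [[1, 0, 0], [-28, 1, 0], [231, -21, 1]].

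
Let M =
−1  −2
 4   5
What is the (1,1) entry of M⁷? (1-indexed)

−2185

tr M = 4 and det M = 3, so the characteristic polynomial is λ² − (4)λ + (3) with roots 1 and 3.
Eigenvectors give P = [[−1, −1], [1, 2]] with P⁻¹ = [[−2, −1], [1, 1]], and M = P·diag(1, 3)·P⁻¹.
Then M⁷ = P·diag(1, 2187)·P⁻¹ = [[−1, −2187], [1, 4374]] · [[−2, −1], [1, 1]] = [[−2185, −2186], [4372, 4373]].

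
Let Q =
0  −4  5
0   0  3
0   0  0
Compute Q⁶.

[[0, 0, 0], [0, 0, 0], [0, 0, 0]]

Q is strictly triangular, hence nilpotent: Q³ = 0, so Q⁶ = 0.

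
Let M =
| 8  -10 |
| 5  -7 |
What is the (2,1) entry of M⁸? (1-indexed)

tr M = 1 and det M = -6, so the characteristic polynomial is λ² − (1)λ + (-6) with roots -2 and 3.
Eigenvectors give P = [[-1, 2], [-1, 1]] with P⁻¹ = [[1, -2], [1, -1]], and M = P·diag(-2, 3)·P⁻¹.
Then M⁸ = P·diag(256, 6561)·P⁻¹ = [[-256, 13122], [-256, 6561]] · [[1, -2], [1, -1]] = [[12866, -12610], [6305, -6049]].

6305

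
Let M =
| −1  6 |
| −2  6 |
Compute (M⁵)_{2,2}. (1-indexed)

876

tr M = 5 and det M = 6, so the characteristic polynomial is λ² − (5)λ + (6) with roots 2 and 3.
Eigenvectors give P = [[−2, −3], [−1, −2]] with P⁻¹ = [[−2, 3], [1, −2]], and M = P·diag(2, 3)·P⁻¹.
Then M⁵ = P·diag(32, 243)·P⁻¹ = [[−64, −729], [−32, −486]] · [[−2, 3], [1, −2]] = [[−601, 1266], [−422, 876]].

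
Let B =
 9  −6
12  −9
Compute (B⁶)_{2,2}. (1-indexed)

tr B = 0 and det B = −9, so the characteristic polynomial is λ² − (0)λ + (−9) with roots 3 and −3.
Eigenvectors give P = [[1, 1], [1, 2]] with P⁻¹ = [[2, −1], [−1, 1]], and B = P·diag(3, −3)·P⁻¹.
Then B⁶ = P·diag(729, 729)·P⁻¹ = [[729, 729], [729, 1458]] · [[2, −1], [−1, 1]] = [[729, 0], [0, 729]].

729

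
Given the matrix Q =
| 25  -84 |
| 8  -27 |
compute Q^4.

[[-479, 1680], [-160, 561]]

tr Q = -2 and det Q = -3, so the characteristic polynomial is λ² − (-2)λ + (-3) with roots -3 and 1.
Eigenvectors give P = [[3, -7], [1, -2]] with P⁻¹ = [[-2, 7], [-1, 3]], and Q = P·diag(-3, 1)·P⁻¹.
Then Q^4 = P·diag(81, 1)·P⁻¹ = [[243, -7], [81, -2]] · [[-2, 7], [-1, 3]] = [[-479, 1680], [-160, 561]].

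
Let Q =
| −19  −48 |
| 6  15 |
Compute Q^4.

[[721, 1920], [−240, −639]]

tr Q = −4 and det Q = 3, so the characteristic polynomial is λ² − (−4)λ + (3) with roots −1 and −3.
Eigenvectors give P = [[−8, −3], [3, 1]] with P⁻¹ = [[1, 3], [−3, −8]], and Q = P·diag(−1, −3)·P⁻¹.
Then Q^4 = P·diag(1, 81)·P⁻¹ = [[−8, −243], [3, 81]] · [[1, 3], [−3, −8]] = [[721, 1920], [−240, −639]].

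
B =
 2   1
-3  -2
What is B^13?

B² = I (check: tr B = 0 and det B = -1), so B^13 = B since 13 is odd.

[[2, 1], [-3, -2]]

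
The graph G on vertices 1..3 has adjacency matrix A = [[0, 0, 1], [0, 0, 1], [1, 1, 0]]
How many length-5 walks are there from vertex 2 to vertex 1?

The number of length-5 walks from vertex 2 to vertex 1 is entry (2,1) of A⁵, where A is the adjacency matrix.
A² = [[1, 1, 0], [1, 1, 0], [0, 0, 2]]
A³ = [[0, 0, 2], [0, 0, 2], [2, 2, 0]]
A⁴ = [[2, 2, 0], [2, 2, 0], [0, 0, 4]]
A⁵ = [[0, 0, 4], [0, 0, 4], [4, 4, 0]]

0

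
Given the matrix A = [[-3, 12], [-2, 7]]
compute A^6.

tr A = 4 and det A = 3, so the characteristic polynomial is λ² − (4)λ + (3) with roots 3 and 1.
Eigenvectors give P = [[2, 3], [1, 1]] with P⁻¹ = [[-1, 3], [1, -2]], and A = P·diag(3, 1)·P⁻¹.
Then A^6 = P·diag(729, 1)·P⁻¹ = [[1458, 3], [729, 1]] · [[-1, 3], [1, -2]] = [[-1455, 4368], [-728, 2185]].

[[-1455, 4368], [-728, 2185]]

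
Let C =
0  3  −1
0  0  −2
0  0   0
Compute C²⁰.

C is strictly triangular, hence nilpotent: C³ = 0, so C²⁰ = 0.

[[0, 0, 0], [0, 0, 0], [0, 0, 0]]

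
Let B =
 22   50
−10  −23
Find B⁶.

tr B = −1 and det B = −6, so the characteristic polynomial is λ² − (−1)λ + (−6) with roots 2 and −3.
Eigenvectors give P = [[5, −2], [−2, 1]] with P⁻¹ = [[1, 2], [2, 5]], and B = P·diag(2, −3)·P⁻¹.
Then B⁶ = P·diag(64, 729)·P⁻¹ = [[320, −1458], [−128, 729]] · [[1, 2], [2, 5]] = [[−2596, −6650], [1330, 3389]].

[[−2596, −6650], [1330, 3389]]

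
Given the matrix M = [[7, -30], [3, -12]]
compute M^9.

tr M = -5 and det M = 6, so the characteristic polynomial is λ² − (-5)λ + (6) with roots -3 and -2.
Eigenvectors give P = [[3, 10], [1, 3]] with P⁻¹ = [[-3, 10], [1, -3]], and M = P·diag(-3, -2)·P⁻¹.
Then M^9 = P·diag(-19683, -512)·P⁻¹ = [[-59049, -5120], [-19683, -1536]] · [[-3, 10], [1, -3]] = [[172027, -575130], [57513, -192222]].

[[172027, -575130], [57513, -192222]]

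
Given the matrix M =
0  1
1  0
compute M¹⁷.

[[0, 1], [1, 0]]

M² = I (check: tr M = 0 and det M = -1), so M¹⁷ = M since 17 is odd.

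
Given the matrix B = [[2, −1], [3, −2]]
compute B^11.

B² = I (check: tr B = 0 and det B = −1), so B^11 = B since 11 is odd.

[[2, −1], [3, −2]]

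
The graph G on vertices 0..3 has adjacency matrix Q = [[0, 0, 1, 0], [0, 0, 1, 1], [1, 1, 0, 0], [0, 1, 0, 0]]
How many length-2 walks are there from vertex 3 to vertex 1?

0

The number of length-2 walks from vertex 3 to vertex 1 is entry (3,1) of Q², where Q is the adjacency matrix.
Q² = [[1, 1, 0, 0], [1, 2, 0, 0], [0, 0, 2, 1], [0, 0, 1, 1]]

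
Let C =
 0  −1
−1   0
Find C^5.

C² = I (check: tr C = 0 and det C = −1), so C^5 = C since 5 is odd.

[[0, −1], [−1, 0]]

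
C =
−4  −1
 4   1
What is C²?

[[12, 3], [−12, −3]]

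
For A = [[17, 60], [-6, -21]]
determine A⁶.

[[-6551, -21840], [2184, 7281]]

tr A = -4 and det A = 3, so the characteristic polynomial is λ² − (-4)λ + (3) with roots -3 and -1.
Eigenvectors give P = [[-3, -10], [1, 3]] with P⁻¹ = [[3, 10], [-1, -3]], and A = P·diag(-3, -1)·P⁻¹.
Then A⁶ = P·diag(729, 1)·P⁻¹ = [[-2187, -10], [729, 3]] · [[3, 10], [-1, -3]] = [[-6551, -21840], [2184, 7281]].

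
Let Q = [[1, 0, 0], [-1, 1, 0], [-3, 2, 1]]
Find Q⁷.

[[1, 0, 0], [-7, 1, 0], [-63, 14, 1]]

Q = I + N where N = [[0, 0, 0], [-1, 0, 0], [-3, 2, 0]] is strictly lower-triangular, so N³ = 0.
(I + N)⁷ = I + 7·N + 21·N² = [[1, 0, 0], [-7, 1, 0], [-63, 14, 1]].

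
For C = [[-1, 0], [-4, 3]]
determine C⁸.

tr C = 2 and det C = -3, so the characteristic polynomial is λ² − (2)λ + (-3) with roots -1 and 3.
Eigenvectors give P = [[1, 0], [1, -1]] with P⁻¹ = [[1, 0], [1, -1]], and C = P·diag(-1, 3)·P⁻¹.
Then C⁸ = P·diag(1, 6561)·P⁻¹ = [[1, 0], [1, -6561]] · [[1, 0], [1, -1]] = [[1, 0], [-6560, 6561]].

[[1, 0], [-6560, 6561]]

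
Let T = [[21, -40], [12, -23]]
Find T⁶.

[[-3639, 7280], [-2184, 4369]]

tr T = -2 and det T = -3, so the characteristic polynomial is λ² − (-2)λ + (-3) with roots -3 and 1.
Eigenvectors give P = [[-5, 2], [-3, 1]] with P⁻¹ = [[1, -2], [3, -5]], and T = P·diag(-3, 1)·P⁻¹.
Then T⁶ = P·diag(729, 1)·P⁻¹ = [[-3645, 2], [-2187, 1]] · [[1, -2], [3, -5]] = [[-3639, 7280], [-2184, 4369]].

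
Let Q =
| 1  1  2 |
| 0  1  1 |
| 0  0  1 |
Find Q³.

Q = I + N where N = [[0, 1, 2], [0, 0, 1], [0, 0, 0]] is strictly upper-triangular, so N³ = 0.
(I + N)³ = I + 3·N + 3·N² = [[1, 3, 9], [0, 1, 3], [0, 0, 1]].

[[1, 3, 9], [0, 1, 3], [0, 0, 1]]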